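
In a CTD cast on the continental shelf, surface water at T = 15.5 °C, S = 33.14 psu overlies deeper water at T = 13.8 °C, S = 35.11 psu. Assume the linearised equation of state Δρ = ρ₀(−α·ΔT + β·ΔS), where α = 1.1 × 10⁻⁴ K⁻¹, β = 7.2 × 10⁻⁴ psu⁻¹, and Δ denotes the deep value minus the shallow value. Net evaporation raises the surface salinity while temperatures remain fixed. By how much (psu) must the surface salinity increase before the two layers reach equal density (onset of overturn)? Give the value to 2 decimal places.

2.23 psu

Neutral buoyancy requires −α(T_deep − T_surf) + β(S_deep − S_surf′) = 0.
S_surf′ = S_deep − (α/β)·ΔT = 35.11 − (1.1 × 10⁻⁴/7.2 × 10⁻⁴)·(-1.7) = 35.3697 psu.
Increase required: 35.3697 − 33.14 = 2.2297 psu.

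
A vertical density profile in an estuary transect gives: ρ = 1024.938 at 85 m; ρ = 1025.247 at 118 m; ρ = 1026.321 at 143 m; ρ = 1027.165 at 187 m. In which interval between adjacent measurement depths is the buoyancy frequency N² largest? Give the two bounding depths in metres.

118–143 m

Compute the density gradient over each adjacent pair:
  85–118 m: Δρ/Δz = 0.309/33 = 9.4 × 10⁻³ kg m⁻⁴
  118–143 m: Δρ/Δz = 1.074/25 = 0.043 kg m⁻⁴
  143–187 m: Δρ/Δz = 0.844/44 = 0.019 kg m⁻⁴
The largest gradient is in the 118–143 m interval — the pycnocline.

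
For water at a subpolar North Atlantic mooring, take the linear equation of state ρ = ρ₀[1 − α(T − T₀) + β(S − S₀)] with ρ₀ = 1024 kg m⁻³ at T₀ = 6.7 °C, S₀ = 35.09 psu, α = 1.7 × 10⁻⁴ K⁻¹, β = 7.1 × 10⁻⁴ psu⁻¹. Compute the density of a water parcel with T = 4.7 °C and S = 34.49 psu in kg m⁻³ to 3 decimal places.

1023.912 kg m⁻³

T − T₀ = -2.0 K, S − S₀ = -0.60 psu.
Bracket = 1 − α·(-2.0) + β·(-0.60) = 1 + (-8.60 × 10⁻⁵) = 0.9999140.
ρ = 1024 × 0.9999140 = 1023.912 kg m⁻³.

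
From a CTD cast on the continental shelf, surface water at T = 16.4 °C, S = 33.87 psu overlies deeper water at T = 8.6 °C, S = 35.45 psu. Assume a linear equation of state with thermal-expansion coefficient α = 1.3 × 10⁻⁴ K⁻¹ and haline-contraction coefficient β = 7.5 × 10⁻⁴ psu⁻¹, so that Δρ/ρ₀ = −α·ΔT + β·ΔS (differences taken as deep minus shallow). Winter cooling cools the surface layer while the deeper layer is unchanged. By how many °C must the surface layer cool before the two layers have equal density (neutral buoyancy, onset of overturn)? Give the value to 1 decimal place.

Neutral buoyancy requires Δρ = 0, i.e. −α(T_deep − T_surf′) + β(S_deep − S_surf) = 0.
T_surf′ = T_deep − (β/α)·ΔS = 8.6 − (7.5 × 10⁻⁴/1.3 × 10⁻⁴)·(+1.58) = -0.515 °C.
Cooling required: 16.4 − (-0.515) = 16.915 °C.

16.9 °C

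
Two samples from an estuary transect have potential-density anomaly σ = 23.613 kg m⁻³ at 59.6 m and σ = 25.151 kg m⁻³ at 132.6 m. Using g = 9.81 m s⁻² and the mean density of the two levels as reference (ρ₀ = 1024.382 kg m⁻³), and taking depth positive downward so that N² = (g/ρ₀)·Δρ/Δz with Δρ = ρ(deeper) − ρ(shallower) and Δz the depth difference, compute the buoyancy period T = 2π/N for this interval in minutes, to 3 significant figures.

7.37 min

Δρ = 1025.151 − 1023.613 = 1.538 kg m⁻³ over Δz = 132.6 − 59.6 = 73 m.
N² = (9.81/1024.382) × (1.538/73) = 2.0176 × 10⁻⁴ s⁻².
N = √(2.0176 × 10⁻⁴) = 0.014204 rad s⁻¹, so T = 2π/N = 442.35 s = 7.3725 min ≈ 7.37 min.
A positive N² confirms static stability across the interval.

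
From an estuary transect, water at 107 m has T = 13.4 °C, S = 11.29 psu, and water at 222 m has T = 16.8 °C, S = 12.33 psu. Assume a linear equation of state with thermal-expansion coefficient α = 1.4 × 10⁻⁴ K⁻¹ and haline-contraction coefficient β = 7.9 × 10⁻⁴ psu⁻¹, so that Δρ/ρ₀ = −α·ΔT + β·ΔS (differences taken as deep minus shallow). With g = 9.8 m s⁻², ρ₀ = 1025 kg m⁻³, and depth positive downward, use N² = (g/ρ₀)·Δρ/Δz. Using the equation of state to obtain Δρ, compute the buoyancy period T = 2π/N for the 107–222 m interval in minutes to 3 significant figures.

19.3 min

ΔT = +3.4 K, ΔS = +1.04 psu (deep − shallow).
Δρ/ρ₀ = −αΔT + βΔS = -4.76 × 10⁻⁴ + 8.216 × 10⁻⁴ = 3.456 × 10⁻⁴, so Δρ ≈ 0.3542 kg m⁻³.
N² = (g/ρ₀)·Δρ/Δz = g·(Δρ/ρ₀)/Δz = 9.8 × 3.456 × 10⁻⁴ / 115 = 2.9451 × 10⁻⁵ s⁻².
N = √(2.9451 × 10⁻⁵) = 5.4269 × 10⁻³ rad s⁻¹ → T = 2π/N = 1.1578 × 10³ s = 19.297 min ≈ 19.3 min.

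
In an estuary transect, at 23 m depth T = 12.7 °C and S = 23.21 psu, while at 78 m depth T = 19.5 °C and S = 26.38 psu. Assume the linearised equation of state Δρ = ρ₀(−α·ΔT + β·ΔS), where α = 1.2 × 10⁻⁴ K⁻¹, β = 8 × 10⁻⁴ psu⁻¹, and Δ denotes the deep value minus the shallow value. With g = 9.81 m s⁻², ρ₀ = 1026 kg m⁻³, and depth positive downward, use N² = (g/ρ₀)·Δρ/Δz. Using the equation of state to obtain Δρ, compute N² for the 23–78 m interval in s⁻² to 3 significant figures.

3.07 × 10⁻⁴ s⁻²

ΔT = +6.8 K, ΔS = +3.17 psu (deep − shallow).
Δρ/ρ₀ = −αΔT + βΔS = -8.16 × 10⁻⁴ + 2.536 × 10⁻³ = 1.72 × 10⁻³, so Δρ ≈ 1.765 kg m⁻³.
N² = (g/ρ₀)·Δρ/Δz = g·(Δρ/ρ₀)/Δz = 9.81 × 1.72 × 10⁻³ / 55 = 3.0679 × 10⁻⁴ s⁻² ≈ 3.07 × 10⁻⁴ s⁻².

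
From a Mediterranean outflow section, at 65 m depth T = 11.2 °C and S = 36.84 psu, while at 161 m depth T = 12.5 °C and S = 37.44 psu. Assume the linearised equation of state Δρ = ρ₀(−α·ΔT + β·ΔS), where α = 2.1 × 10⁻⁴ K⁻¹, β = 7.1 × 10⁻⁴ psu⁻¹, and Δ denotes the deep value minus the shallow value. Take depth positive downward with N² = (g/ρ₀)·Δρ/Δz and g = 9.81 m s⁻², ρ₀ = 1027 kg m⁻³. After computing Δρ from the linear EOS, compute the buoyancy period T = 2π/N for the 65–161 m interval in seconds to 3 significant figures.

1.59 × 10³ s

ΔT = +1.3 K, ΔS = +0.60 psu (deep − shallow).
Δρ/ρ₀ = −αΔT + βΔS = -2.73 × 10⁻⁴ + 4.26 × 10⁻⁴ = 1.53 × 10⁻⁴, so Δρ ≈ 0.1571 kg m⁻³.
N² = (g/ρ₀)·Δρ/Δz = g·(Δρ/ρ₀)/Δz = 9.81 × 1.53 × 10⁻⁴ / 96 = 1.5635 × 10⁻⁵ s⁻².
N = √(1.5635 × 10⁻⁵) = 3.9541 × 10⁻³ rad s⁻¹ → T = 2π/N = 1.5890 × 10³ s ≈ 1.59 × 10³ s.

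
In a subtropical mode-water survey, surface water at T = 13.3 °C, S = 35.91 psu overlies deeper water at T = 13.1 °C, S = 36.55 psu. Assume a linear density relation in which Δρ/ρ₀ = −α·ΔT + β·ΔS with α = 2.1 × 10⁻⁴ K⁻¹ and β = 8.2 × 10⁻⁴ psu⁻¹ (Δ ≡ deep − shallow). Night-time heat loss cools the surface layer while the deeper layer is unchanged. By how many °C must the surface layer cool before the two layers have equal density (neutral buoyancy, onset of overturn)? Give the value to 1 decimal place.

Neutral buoyancy requires Δρ = 0, i.e. −α(T_deep − T_surf′) + β(S_deep − S_surf) = 0.
T_surf′ = T_deep − (β/α)·ΔS = 13.1 − (8.2 × 10⁻⁴/2.1 × 10⁻⁴)·(+0.64) = 10.601 °C.
Cooling required: 13.3 − (10.601) = 2.699 °C.

2.7 °C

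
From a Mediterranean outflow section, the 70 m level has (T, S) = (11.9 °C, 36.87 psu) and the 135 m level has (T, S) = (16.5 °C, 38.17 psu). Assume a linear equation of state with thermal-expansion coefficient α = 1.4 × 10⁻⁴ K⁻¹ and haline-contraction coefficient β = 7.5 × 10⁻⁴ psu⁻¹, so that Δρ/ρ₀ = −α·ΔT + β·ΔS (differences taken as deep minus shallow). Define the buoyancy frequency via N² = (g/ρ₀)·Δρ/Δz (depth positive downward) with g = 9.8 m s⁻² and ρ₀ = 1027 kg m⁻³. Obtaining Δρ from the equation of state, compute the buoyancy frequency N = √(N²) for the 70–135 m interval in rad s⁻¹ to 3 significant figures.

7.06 × 10⁻³ rad s⁻¹

ΔT = +4.6 K, ΔS = +1.30 psu (deep − shallow).
Δρ/ρ₀ = −αΔT + βΔS = -6.44 × 10⁻⁴ + 9.75 × 10⁻⁴ = 3.31 × 10⁻⁴, so Δρ ≈ 0.3399 kg m⁻³.
N² = (g/ρ₀)·Δρ/Δz = g·(Δρ/ρ₀)/Δz = 9.8 × 3.31 × 10⁻⁴ / 65 = 4.9905 × 10⁻⁵ s⁻².
N = √(4.9905 × 10⁻⁵) = 7.0643 × 10⁻³ rad s⁻¹ ≈ 7.06 × 10⁻³ rad s⁻¹.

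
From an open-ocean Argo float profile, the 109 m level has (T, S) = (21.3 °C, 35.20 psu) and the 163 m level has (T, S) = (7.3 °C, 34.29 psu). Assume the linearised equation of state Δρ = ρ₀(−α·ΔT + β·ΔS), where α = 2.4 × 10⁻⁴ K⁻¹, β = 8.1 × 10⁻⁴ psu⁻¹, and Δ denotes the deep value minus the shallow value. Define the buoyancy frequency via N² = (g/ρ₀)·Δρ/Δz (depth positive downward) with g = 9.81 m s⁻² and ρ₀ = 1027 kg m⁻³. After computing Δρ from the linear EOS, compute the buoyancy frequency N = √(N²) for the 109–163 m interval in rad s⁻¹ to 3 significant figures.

ΔT = -14.0 K, ΔS = -0.91 psu (deep − shallow).
Δρ/ρ₀ = −αΔT + βΔS = 3.36 × 10⁻³ − 7.371 × 10⁻⁴ = 2.6229 × 10⁻³, so Δρ ≈ 2.694 kg m⁻³.
N² = (g/ρ₀)·Δρ/Δz = g·(Δρ/ρ₀)/Δz = 9.81 × 2.6229 × 10⁻³ / 54 = 4.7649 × 10⁻⁴ s⁻².
N = √(4.7649 × 10⁻⁴) = 0.021829 rad s⁻¹ ≈ 0.0218 rad s⁻¹.

0.0218 rad s⁻¹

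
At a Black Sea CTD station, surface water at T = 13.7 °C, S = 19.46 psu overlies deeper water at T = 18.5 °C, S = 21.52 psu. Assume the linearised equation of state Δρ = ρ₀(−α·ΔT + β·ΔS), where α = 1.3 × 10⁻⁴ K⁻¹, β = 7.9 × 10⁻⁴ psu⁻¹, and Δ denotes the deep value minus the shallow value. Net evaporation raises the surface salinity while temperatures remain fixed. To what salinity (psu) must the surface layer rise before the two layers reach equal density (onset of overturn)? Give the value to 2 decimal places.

Neutral buoyancy requires −α(T_deep − T_surf) + β(S_deep − S_surf′) = 0.
S_surf′ = S_deep − (α/β)·ΔT = 21.52 − (1.3 × 10⁻⁴/7.9 × 10⁻⁴)·(+4.8) = 20.7301 psu.
Increase required: 20.7301 − 19.46 = 1.2701 psu.

20.73 psu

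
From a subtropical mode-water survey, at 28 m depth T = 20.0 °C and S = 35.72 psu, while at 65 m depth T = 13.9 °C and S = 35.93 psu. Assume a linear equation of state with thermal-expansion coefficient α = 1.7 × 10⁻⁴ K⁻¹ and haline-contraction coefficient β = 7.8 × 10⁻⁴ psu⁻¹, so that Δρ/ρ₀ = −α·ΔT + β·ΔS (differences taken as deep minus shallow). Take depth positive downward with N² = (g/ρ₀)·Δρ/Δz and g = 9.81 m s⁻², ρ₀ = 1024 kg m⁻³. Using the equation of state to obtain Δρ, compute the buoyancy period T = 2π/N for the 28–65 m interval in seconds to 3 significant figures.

352 s

ΔT = -6.1 K, ΔS = +0.21 psu (deep − shallow).
Δρ/ρ₀ = −αΔT + βΔS = 1.037 × 10⁻³ + 1.638 × 10⁻⁴ = 1.2008 × 10⁻³, so Δρ ≈ 1.230 kg m⁻³.
N² = (g/ρ₀)·Δρ/Δz = g·(Δρ/ρ₀)/Δz = 9.81 × 1.2008 × 10⁻³ / 37 = 3.1837 × 10⁻⁴ s⁻².
N = √(3.1837 × 10⁻⁴) = 0.017843 rad s⁻¹ → T = 2π/N = 352.14 s ≈ 352 s.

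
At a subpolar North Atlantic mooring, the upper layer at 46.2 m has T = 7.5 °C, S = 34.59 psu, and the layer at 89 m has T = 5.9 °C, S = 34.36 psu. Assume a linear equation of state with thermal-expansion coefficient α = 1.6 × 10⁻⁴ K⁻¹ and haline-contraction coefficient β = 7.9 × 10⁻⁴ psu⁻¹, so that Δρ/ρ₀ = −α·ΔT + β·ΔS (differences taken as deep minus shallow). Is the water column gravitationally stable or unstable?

ΔT = 5.9 − 7.5 = -1.6 K and ΔS = 34.36 − 34.59 = -0.23 psu (deep − shallow).
−αΔT = 2.56 × 10⁻⁴; βΔS = -1.817 × 10⁻⁴; sum Δρ/ρ₀ = 7.43 × 10⁻⁵.
Δρ/ρ₀ > 0, so Δρ > 0: deeper water is denser → statically stable.

stable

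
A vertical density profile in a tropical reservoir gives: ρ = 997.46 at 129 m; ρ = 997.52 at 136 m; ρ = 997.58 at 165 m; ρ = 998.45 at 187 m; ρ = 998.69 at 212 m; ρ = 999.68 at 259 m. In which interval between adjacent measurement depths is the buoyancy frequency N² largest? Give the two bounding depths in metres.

Compute the density gradient over each adjacent pair:
  129–136 m: Δρ/Δz = 0.06/7 = 8.6 × 10⁻³ kg m⁻⁴
  136–165 m: Δρ/Δz = 0.06/29 = 2.1 × 10⁻³ kg m⁻⁴
  165–187 m: Δρ/Δz = 0.87/22 = 0.040 kg m⁻⁴
  187–212 m: Δρ/Δz = 0.24/25 = 9.6 × 10⁻³ kg m⁻⁴
  212–259 m: Δρ/Δz = 0.99/47 = 0.021 kg m⁻⁴
The largest gradient is in the 165–187 m interval — the pycnocline.

165–187 m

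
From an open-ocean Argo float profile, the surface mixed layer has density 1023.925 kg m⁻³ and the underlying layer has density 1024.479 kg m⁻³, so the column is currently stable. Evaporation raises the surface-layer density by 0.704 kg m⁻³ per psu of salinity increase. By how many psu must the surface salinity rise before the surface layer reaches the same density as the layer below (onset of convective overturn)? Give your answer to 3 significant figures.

0.787 psu

Density deficit of the surface layer: 1024.479 − 1023.925 = 0.554 kg m⁻³.
Required change = 0.554 / 0.704 = 0.787 psu.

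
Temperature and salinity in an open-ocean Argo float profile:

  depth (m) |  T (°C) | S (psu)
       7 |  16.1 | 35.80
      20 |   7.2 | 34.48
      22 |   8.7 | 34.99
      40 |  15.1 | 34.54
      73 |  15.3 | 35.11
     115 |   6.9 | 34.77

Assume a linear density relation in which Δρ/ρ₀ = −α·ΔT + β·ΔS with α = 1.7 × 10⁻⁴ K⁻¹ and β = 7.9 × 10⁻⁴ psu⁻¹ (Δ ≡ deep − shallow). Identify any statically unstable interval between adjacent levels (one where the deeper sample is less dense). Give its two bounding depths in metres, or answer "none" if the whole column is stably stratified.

22–40 m

Evaluate Δρ/ρ₀ = −αΔT + βΔS across each adjacent pair:
  7–20 m: −αΔT+βΔS = −(1.7 × 10⁻⁴)(-8.9)+(7.9 × 10⁻⁴)(-1.32) = 4.7 × 10⁻⁴ → stable
  20–22 m: −αΔT+βΔS = −(1.7 × 10⁻⁴)(+1.5)+(7.9 × 10⁻⁴)(+0.51) = 1.5 × 10⁻⁴ → stable
  22–40 m: −αΔT+βΔS = −(1.7 × 10⁻⁴)(+6.4)+(7.9 × 10⁻⁴)(-0.45) = -1.4 × 10⁻³ → UNSTABLE
  40–73 m: −αΔT+βΔS = −(1.7 × 10⁻⁴)(+0.2)+(7.9 × 10⁻⁴)(+0.57) = 4.2 × 10⁻⁴ → stable
  73–115 m: −αΔT+βΔS = −(1.7 × 10⁻⁴)(-8.4)+(7.9 × 10⁻⁴)(-0.34) = 1.2 × 10⁻³ → stable
The 22–40 m interval has Δρ < 0: lighter water underlies denser water.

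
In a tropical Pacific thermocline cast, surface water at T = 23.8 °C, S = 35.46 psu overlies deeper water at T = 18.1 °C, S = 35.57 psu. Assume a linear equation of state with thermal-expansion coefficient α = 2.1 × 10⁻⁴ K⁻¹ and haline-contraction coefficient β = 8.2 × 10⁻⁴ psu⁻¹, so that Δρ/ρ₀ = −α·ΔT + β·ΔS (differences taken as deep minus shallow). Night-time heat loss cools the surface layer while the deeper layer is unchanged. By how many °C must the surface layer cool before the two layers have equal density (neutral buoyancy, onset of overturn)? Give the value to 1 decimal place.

Neutral buoyancy requires Δρ = 0, i.e. −α(T_deep − T_surf′) + β(S_deep − S_surf) = 0.
T_surf′ = T_deep − (β/α)·ΔS = 18.1 − (8.2 × 10⁻⁴/2.1 × 10⁻⁴)·(+0.11) = 17.670 °C.
Cooling required: 23.8 − (17.670) = 6.130 °C.

6.1 °C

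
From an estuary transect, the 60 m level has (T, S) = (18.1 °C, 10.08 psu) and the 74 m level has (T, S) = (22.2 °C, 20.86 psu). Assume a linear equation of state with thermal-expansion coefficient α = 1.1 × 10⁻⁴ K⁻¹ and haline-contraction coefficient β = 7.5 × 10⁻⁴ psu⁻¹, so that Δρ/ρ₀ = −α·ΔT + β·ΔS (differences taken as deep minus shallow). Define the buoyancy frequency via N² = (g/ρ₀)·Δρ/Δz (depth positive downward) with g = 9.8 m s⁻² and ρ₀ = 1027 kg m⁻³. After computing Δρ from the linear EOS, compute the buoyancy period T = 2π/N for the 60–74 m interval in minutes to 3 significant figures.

1.43 min

ΔT = +4.1 K, ΔS = +10.78 psu (deep − shallow).
Δρ/ρ₀ = −αΔT + βΔS = -4.51 × 10⁻⁴ + 8.085 × 10⁻³ = 7.634 × 10⁻³, so Δρ ≈ 7.840 kg m⁻³.
N² = (g/ρ₀)·Δρ/Δz = g·(Δρ/ρ₀)/Δz = 9.8 × 7.634 × 10⁻³ / 14 = 5.3438 × 10⁻³ s⁻².
N = √(5.3438 × 10⁻³) = 0.073101 rad s⁻¹ → T = 2π/N = 85.952 s = 1.4325 min ≈ 1.43 min.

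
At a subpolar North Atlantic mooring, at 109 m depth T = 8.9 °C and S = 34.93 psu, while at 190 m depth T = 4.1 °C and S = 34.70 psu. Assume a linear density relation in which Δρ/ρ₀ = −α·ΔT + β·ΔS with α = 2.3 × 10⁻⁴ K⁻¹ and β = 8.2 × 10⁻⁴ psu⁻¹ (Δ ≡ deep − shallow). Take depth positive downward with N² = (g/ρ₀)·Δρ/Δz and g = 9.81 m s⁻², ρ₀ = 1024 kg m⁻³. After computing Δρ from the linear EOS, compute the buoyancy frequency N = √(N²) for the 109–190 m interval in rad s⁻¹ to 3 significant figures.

ΔT = -4.8 K, ΔS = -0.23 psu (deep − shallow).
Δρ/ρ₀ = −αΔT + βΔS = 1.104 × 10⁻³ − 1.886 × 10⁻⁴ = 9.154 × 10⁻⁴, so Δρ ≈ 0.9374 kg m⁻³.
N² = (g/ρ₀)·Δρ/Δz = g·(Δρ/ρ₀)/Δz = 9.81 × 9.154 × 10⁻⁴ / 81 = 1.1087 × 10⁻⁴ s⁻².
N = √(1.1087 × 10⁻⁴) = 0.010529 rad s⁻¹ ≈ 0.0105 rad s⁻¹.

0.0105 rad s⁻¹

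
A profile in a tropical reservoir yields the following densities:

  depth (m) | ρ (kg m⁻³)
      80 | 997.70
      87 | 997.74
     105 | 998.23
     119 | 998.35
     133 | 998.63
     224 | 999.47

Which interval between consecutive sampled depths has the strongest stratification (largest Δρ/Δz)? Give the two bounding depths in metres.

87–105 m

Compute the density gradient over each adjacent pair:
  80–87 m: Δρ/Δz = 0.04/7 = 5.7 × 10⁻³ kg m⁻⁴
  87–105 m: Δρ/Δz = 0.49/18 = 0.027 kg m⁻⁴
  105–119 m: Δρ/Δz = 0.12/14 = 8.6 × 10⁻³ kg m⁻⁴
  119–133 m: Δρ/Δz = 0.28/14 = 0.020 kg m⁻⁴
  133–224 m: Δρ/Δz = 0.84/91 = 9.2 × 10⁻³ kg m⁻⁴
The largest gradient is in the 87–105 m interval — the pycnocline.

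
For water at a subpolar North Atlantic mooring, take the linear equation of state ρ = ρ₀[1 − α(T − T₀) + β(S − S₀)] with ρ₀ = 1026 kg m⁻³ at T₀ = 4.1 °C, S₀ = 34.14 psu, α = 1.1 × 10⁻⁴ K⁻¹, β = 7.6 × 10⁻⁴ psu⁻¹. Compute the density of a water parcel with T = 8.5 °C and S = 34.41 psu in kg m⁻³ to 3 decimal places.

T − T₀ = +4.4 K, S − S₀ = +0.27 psu.
Bracket = 1 − α·(+4.4) + β·(+0.27) = 1 + (-2.788 × 10⁻⁴) = 0.9997212.
ρ = 1026 × 0.9997212 = 1025.714 kg m⁻³.

1025.714 kg m⁻³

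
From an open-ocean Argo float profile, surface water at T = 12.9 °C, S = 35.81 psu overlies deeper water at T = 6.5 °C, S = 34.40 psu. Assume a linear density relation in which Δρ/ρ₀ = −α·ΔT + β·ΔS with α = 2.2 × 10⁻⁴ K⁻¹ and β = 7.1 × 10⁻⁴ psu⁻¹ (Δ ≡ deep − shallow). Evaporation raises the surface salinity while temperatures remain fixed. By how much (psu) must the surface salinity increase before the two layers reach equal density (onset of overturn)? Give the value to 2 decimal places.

0.57 psu

Neutral buoyancy requires −α(T_deep − T_surf) + β(S_deep − S_surf′) = 0.
S_surf′ = S_deep − (α/β)·ΔT = 34.40 − (2.2 × 10⁻⁴/7.1 × 10⁻⁴)·(-6.4) = 36.3831 psu.
Increase required: 36.3831 − 35.81 = 0.5731 psu.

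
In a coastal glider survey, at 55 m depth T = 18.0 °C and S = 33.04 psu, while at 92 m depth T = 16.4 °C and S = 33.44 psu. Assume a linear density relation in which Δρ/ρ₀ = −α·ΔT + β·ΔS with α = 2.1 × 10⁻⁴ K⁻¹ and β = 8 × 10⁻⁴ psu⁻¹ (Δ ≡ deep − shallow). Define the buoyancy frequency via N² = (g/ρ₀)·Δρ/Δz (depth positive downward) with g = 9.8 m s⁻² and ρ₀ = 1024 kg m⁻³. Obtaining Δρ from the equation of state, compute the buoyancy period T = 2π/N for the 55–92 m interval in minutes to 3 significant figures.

7.94 min

ΔT = -1.6 K, ΔS = +0.40 psu (deep − shallow).
Δρ/ρ₀ = −αΔT + βΔS = 3.36 × 10⁻⁴ + 3.20 × 10⁻⁴ = 6.56 × 10⁻⁴, so Δρ ≈ 0.6717 kg m⁻³.
N² = (g/ρ₀)·Δρ/Δz = g·(Δρ/ρ₀)/Δz = 9.8 × 6.56 × 10⁻⁴ / 37 = 1.7375 × 10⁻⁴ s⁻².
N = √(1.7375 × 10⁻⁴) = 0.013181 rad s⁻¹ → T = 2π/N = 476.69 s = 7.9448 min ≈ 7.94 min.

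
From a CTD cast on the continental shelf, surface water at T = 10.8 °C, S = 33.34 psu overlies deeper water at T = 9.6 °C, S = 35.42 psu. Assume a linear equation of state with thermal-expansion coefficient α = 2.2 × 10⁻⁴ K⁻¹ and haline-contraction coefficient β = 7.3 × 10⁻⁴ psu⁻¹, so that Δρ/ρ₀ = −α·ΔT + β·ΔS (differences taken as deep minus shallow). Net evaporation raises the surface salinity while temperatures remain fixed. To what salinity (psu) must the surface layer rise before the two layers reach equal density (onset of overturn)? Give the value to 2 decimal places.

35.78 psu

Neutral buoyancy requires −α(T_deep − T_surf) + β(S_deep − S_surf′) = 0.
S_surf′ = S_deep − (α/β)·ΔT = 35.42 − (2.2 × 10⁻⁴/7.3 × 10⁻⁴)·(-1.2) = 35.7816 psu.
Increase required: 35.7816 − 33.34 = 2.4416 psu.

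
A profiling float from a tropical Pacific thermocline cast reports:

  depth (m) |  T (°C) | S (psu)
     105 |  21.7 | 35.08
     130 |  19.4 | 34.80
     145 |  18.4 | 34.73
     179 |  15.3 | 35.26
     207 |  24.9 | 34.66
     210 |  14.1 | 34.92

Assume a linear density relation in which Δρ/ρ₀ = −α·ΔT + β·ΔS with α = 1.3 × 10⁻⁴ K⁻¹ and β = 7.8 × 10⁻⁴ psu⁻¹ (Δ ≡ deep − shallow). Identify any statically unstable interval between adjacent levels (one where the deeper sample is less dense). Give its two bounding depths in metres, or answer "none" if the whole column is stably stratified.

Evaluate Δρ/ρ₀ = −αΔT + βΔS across each adjacent pair:
  105–130 m: −αΔT+βΔS = −(1.3 × 10⁻⁴)(-2.3)+(7.8 × 10⁻⁴)(-0.28) = 8.1 × 10⁻⁵ → stable
  130–145 m: −αΔT+βΔS = −(1.3 × 10⁻⁴)(-1.0)+(7.8 × 10⁻⁴)(-0.07) = 7.5 × 10⁻⁵ → stable
  145–179 m: −αΔT+βΔS = −(1.3 × 10⁻⁴)(-3.1)+(7.8 × 10⁻⁴)(+0.53) = 8.2 × 10⁻⁴ → stable
  179–207 m: −αΔT+βΔS = −(1.3 × 10⁻⁴)(+9.6)+(7.8 × 10⁻⁴)(-0.60) = -1.7 × 10⁻³ → UNSTABLE
  207–210 m: −αΔT+βΔS = −(1.3 × 10⁻⁴)(-10.8)+(7.8 × 10⁻⁴)(+0.26) = 1.6 × 10⁻³ → stable
The 179–207 m interval has Δρ < 0: lighter water underlies denser water.

179–207 m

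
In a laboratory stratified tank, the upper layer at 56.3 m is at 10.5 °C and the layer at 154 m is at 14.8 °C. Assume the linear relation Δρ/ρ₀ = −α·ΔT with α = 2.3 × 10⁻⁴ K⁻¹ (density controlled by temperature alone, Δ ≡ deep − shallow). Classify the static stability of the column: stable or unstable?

ΔT = 14.8 − 10.5 = +4.3 K, so Δρ/ρ₀ = −αΔT = -9.89 × 10⁻⁴.
Δρ/ρ₀ < 0, so Δρ < 0: deeper water is lighter → statically unstable; the column would overturn.

unstable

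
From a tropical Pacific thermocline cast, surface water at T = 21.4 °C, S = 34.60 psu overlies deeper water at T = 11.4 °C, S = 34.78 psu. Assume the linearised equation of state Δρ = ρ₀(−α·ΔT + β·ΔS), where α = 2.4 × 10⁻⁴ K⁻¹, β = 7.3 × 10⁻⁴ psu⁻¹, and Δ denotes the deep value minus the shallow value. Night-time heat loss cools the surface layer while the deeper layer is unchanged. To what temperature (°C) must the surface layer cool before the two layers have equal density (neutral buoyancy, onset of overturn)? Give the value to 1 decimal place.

Neutral buoyancy requires Δρ = 0, i.e. −α(T_deep − T_surf′) + β(S_deep − S_surf) = 0.
T_surf′ = T_deep − (β/α)·ΔS = 11.4 − (7.3 × 10⁻⁴/2.4 × 10⁻⁴)·(+0.18) = 10.853 °C.
Cooling required: 21.4 − (10.853) = 10.547 °C.

10.9 °C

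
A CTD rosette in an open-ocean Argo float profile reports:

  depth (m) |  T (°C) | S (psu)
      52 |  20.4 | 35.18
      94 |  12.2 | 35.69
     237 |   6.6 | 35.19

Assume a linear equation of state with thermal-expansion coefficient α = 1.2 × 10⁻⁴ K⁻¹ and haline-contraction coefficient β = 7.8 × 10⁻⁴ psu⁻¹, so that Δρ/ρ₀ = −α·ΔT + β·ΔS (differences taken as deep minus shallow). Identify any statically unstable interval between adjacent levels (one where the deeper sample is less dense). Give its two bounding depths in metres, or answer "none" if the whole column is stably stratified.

none

Evaluate Δρ/ρ₀ = −αΔT + βΔS across each adjacent pair:
  52–94 m: −αΔT+βΔS = −(1.2 × 10⁻⁴)(-8.2)+(7.8 × 10⁻⁴)(+0.51) = 1.4 × 10⁻³ → stable
  94–237 m: −αΔT+βΔS = −(1.2 × 10⁻⁴)(-5.6)+(7.8 × 10⁻⁴)(-0.50) = 2.8 × 10⁻⁴ → stable
Every interval has Δρ > 0: the column is stably stratified throughout.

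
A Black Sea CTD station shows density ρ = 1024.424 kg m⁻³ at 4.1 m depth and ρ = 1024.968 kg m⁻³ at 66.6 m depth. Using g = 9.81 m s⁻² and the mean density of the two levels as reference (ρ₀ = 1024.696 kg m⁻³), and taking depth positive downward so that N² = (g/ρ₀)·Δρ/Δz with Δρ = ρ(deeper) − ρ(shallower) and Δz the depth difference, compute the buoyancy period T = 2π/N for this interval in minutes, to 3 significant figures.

11.5 min

Δρ = 1024.968 − 1024.424 = 0.544 kg m⁻³ over Δz = 66.6 − 4.1 = 62.5 m.
N² = (9.81/1024.696) × (0.544/62.5) = 8.3328 × 10⁻⁵ s⁻².
N = √(8.3328 × 10⁻⁵) = 9.1284 × 10⁻³ rad s⁻¹, so T = 2π/N = 688.31 s = 11.472 min ≈ 11.5 min.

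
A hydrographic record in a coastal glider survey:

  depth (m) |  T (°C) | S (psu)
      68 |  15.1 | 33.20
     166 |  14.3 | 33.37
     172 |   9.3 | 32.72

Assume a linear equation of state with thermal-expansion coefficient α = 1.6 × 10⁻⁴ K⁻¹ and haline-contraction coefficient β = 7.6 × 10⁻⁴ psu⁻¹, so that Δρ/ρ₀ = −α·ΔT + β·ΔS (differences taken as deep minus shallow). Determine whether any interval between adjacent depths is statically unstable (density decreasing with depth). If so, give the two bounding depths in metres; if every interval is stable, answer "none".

Evaluate Δρ/ρ₀ = −αΔT + βΔS across each adjacent pair:
  68–166 m: −αΔT+βΔS = −(1.6 × 10⁻⁴)(-0.8)+(7.6 × 10⁻⁴)(+0.17) = 2.6 × 10⁻⁴ → stable
  166–172 m: −αΔT+βΔS = −(1.6 × 10⁻⁴)(-5.0)+(7.6 × 10⁻⁴)(-0.65) = 3.1 × 10⁻⁴ → stable
Every interval has Δρ > 0: the column is stably stratified throughout.

none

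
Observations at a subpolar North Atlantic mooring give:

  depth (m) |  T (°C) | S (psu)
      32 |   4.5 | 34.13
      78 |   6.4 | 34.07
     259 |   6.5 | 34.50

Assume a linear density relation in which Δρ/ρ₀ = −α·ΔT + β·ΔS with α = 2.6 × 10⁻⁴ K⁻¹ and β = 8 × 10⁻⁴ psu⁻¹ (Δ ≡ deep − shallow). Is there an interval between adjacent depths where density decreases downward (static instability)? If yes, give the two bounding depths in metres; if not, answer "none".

Evaluate Δρ/ρ₀ = −αΔT + βΔS across each adjacent pair:
  32–78 m: −αΔT+βΔS = −(2.6 × 10⁻⁴)(+1.9)+(8 × 10⁻⁴)(-0.06) = -5.4 × 10⁻⁴ → UNSTABLE
  78–259 m: −αΔT+βΔS = −(2.6 × 10⁻⁴)(+0.1)+(8 × 10⁻⁴)(+0.43) = 3.2 × 10⁻⁴ → stable
The 32–78 m interval has Δρ < 0: lighter water underlies denser water.

32–78 m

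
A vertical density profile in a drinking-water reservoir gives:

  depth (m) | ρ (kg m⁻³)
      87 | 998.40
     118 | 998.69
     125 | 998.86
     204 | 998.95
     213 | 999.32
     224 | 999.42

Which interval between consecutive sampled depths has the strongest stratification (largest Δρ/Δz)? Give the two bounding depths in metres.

Compute the density gradient over each adjacent pair:
  87–118 m: Δρ/Δz = 0.29/31 = 9.4 × 10⁻³ kg m⁻⁴
  118–125 m: Δρ/Δz = 0.17/7 = 0.024 kg m⁻⁴
  125–204 m: Δρ/Δz = 0.09/79 = 1.1 × 10⁻³ kg m⁻⁴
  204–213 m: Δρ/Δz = 0.37/9 = 0.041 kg m⁻⁴
  213–224 m: Δρ/Δz = 0.10/11 = 9.1 × 10⁻³ kg m⁻⁴
The largest gradient is in the 204–213 m interval — the pycnocline.

204–213 m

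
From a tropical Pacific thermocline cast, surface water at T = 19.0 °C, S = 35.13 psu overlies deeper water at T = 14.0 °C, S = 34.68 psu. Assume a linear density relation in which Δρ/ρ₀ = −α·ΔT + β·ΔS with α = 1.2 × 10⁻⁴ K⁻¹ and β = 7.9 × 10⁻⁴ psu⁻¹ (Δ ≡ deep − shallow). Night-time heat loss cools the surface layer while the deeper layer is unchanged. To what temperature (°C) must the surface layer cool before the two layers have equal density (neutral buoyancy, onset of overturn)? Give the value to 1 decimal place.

Neutral buoyancy requires Δρ = 0, i.e. −α(T_deep − T_surf′) + β(S_deep − S_surf) = 0.
T_surf′ = T_deep − (β/α)·ΔS = 14.0 − (7.9 × 10⁻⁴/1.2 × 10⁻⁴)·(-0.45) = 16.962 °C.
Cooling required: 19.0 − (16.962) = 2.038 °C.

17.0 °C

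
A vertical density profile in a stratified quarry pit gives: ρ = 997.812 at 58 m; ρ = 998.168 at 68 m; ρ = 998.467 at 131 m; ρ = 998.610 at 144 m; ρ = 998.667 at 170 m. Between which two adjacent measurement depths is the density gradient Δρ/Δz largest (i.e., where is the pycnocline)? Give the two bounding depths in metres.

58–68 m

Compute the density gradient over each adjacent pair:
  58–68 m: Δρ/Δz = 0.356/10 = 0.036 kg m⁻⁴
  68–131 m: Δρ/Δz = 0.299/63 = 4.7 × 10⁻³ kg m⁻⁴
  131–144 m: Δρ/Δz = 0.143/13 = 0.011 kg m⁻⁴
  144–170 m: Δρ/Δz = 0.057/26 = 2.2 × 10⁻³ kg m⁻⁴
The largest gradient is in the 58–68 m interval — the pycnocline.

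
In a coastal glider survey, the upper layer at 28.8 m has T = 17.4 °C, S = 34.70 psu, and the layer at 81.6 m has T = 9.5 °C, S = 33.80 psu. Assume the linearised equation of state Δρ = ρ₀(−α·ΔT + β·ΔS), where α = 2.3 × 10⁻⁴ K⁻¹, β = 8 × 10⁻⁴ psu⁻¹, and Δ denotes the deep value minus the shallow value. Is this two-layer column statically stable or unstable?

stable

ΔT = 9.5 − 17.4 = -7.9 K and ΔS = 33.80 − 34.70 = -0.90 psu (deep − shallow).
−αΔT = 1.817 × 10⁻³; βΔS = -7.20 × 10⁻⁴; sum Δρ/ρ₀ = 1.097 × 10⁻³.
Δρ/ρ₀ > 0, so Δρ > 0: deeper water is denser → statically stable.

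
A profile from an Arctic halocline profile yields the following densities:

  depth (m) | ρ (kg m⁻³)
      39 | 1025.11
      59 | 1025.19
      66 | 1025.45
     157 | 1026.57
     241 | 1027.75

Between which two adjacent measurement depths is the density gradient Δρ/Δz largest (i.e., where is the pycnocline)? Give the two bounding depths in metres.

59–66 m

Compute the density gradient over each adjacent pair:
  39–59 m: Δρ/Δz = 0.08/20 = 4.0 × 10⁻³ kg m⁻⁴
  59–66 m: Δρ/Δz = 0.26/7 = 0.037 kg m⁻⁴
  66–157 m: Δρ/Δz = 1.12/91 = 0.012 kg m⁻⁴
  157–241 m: Δρ/Δz = 1.18/84 = 0.014 kg m⁻⁴
The largest gradient is in the 59–66 m interval — the pycnocline.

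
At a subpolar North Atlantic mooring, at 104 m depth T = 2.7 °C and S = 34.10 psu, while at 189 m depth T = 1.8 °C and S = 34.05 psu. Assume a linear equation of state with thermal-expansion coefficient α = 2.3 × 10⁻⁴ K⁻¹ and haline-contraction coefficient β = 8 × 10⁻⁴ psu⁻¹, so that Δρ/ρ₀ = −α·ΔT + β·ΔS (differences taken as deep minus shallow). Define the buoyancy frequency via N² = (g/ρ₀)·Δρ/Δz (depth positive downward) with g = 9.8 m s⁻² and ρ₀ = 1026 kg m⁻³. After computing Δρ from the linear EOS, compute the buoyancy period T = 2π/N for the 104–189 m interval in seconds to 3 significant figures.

ΔT = -0.9 K, ΔS = -0.05 psu (deep − shallow).
Δρ/ρ₀ = −αΔT + βΔS = 2.07 × 10⁻⁴ − 4.00 × 10⁻⁵ = 1.67 × 10⁻⁴, so Δρ ≈ 0.1713 kg m⁻³.
N² = (g/ρ₀)·Δρ/Δz = g·(Δρ/ρ₀)/Δz = 9.8 × 1.67 × 10⁻⁴ / 85 = 1.9254 × 10⁻⁵ s⁻².
N = √(1.9254 × 10⁻⁵) = 4.3879 × 10⁻³ rad s⁻¹ → T = 2π/N = 1.4319 × 10³ s ≈ 1.43 × 10³ s.

1.43 × 10³ s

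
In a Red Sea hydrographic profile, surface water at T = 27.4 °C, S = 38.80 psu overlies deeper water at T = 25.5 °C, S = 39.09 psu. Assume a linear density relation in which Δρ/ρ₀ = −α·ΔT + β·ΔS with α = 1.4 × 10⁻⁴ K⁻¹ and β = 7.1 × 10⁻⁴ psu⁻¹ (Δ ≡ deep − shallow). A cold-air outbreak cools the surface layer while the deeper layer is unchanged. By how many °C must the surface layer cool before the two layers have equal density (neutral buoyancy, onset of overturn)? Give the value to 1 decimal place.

3.4 °C

Neutral buoyancy requires Δρ = 0, i.e. −α(T_deep − T_surf′) + β(S_deep − S_surf) = 0.
T_surf′ = T_deep − (β/α)·ΔS = 25.5 − (7.1 × 10⁻⁴/1.4 × 10⁻⁴)·(+0.29) = 24.029 °C.
Cooling required: 27.4 − (24.029) = 3.371 °C.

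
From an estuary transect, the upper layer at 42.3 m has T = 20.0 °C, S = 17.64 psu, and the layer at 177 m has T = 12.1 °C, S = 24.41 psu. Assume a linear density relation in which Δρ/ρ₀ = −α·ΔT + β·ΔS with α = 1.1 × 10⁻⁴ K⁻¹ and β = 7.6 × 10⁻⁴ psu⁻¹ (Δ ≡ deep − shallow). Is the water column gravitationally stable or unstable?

stable

ΔT = 12.1 − 20.0 = -7.9 K and ΔS = 24.41 − 17.64 = +6.77 psu (deep − shallow).
−αΔT = 8.69 × 10⁻⁴; βΔS = 5.1452 × 10⁻³; sum Δρ/ρ₀ = 6.0142 × 10⁻³.
Δρ/ρ₀ > 0, so Δρ > 0: deeper water is denser → statically stable.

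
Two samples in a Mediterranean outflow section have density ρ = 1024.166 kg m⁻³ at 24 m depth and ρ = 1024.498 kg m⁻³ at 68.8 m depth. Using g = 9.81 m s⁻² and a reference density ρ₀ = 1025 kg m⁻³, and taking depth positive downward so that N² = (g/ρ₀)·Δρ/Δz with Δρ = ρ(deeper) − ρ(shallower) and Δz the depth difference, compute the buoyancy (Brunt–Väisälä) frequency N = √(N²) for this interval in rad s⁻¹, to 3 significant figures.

8.42 × 10⁻³ rad s⁻¹

Δρ = 1024.498 − 1024.166 = 0.332 kg m⁻³ over Δz = 68.8 − 24 = 44.8 m.
N² = (9.81/1025) × (0.332/44.8) = 7.0926 × 10⁻⁵ s⁻².
N = √(7.0926 × 10⁻⁵) = 8.4218 × 10⁻³ rad s⁻¹ ≈ 8.42 × 10⁻³ rad s⁻¹.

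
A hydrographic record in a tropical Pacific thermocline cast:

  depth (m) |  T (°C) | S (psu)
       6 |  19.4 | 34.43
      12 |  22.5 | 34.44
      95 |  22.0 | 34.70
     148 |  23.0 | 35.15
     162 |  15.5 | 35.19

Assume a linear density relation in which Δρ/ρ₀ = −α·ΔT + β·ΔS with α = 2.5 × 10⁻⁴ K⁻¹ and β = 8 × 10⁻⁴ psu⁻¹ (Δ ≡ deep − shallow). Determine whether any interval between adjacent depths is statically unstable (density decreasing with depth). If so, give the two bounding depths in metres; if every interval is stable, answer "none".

Evaluate Δρ/ρ₀ = −αΔT + βΔS across each adjacent pair:
  6–12 m: −αΔT+βΔS = −(2.5 × 10⁻⁴)(+3.1)+(8 × 10⁻⁴)(+0.01) = -7.7 × 10⁻⁴ → UNSTABLE
  12–95 m: −αΔT+βΔS = −(2.5 × 10⁻⁴)(-0.5)+(8 × 10⁻⁴)(+0.26) = 3.3 × 10⁻⁴ → stable
  95–148 m: −αΔT+βΔS = −(2.5 × 10⁻⁴)(+1.0)+(8 × 10⁻⁴)(+0.45) = 1.1 × 10⁻⁴ → stable
  148–162 m: −αΔT+βΔS = −(2.5 × 10⁻⁴)(-7.5)+(8 × 10⁻⁴)(+0.04) = 1.9 × 10⁻³ → stable
The 6–12 m interval has Δρ < 0: lighter water underlies denser water.

6–12 m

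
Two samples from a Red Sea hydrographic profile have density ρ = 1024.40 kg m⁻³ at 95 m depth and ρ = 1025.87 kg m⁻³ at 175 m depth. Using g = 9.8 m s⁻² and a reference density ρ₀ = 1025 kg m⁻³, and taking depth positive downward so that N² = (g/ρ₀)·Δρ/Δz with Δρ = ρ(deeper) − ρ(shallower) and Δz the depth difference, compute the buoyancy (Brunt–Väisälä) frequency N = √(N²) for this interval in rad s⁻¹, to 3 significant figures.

Δρ = 1025.87 − 1024.40 = 1.47 kg m⁻³ over Δz = 175 − 95 = 80 m.
N² = (9.8/1025) × (1.47/80) = 1.7568 × 10⁻⁴ s⁻².
N = √(1.7568 × 10⁻⁴) = 0.013254 rad s⁻¹ ≈ 0.0133 rad s⁻¹.

0.0133 rad s⁻¹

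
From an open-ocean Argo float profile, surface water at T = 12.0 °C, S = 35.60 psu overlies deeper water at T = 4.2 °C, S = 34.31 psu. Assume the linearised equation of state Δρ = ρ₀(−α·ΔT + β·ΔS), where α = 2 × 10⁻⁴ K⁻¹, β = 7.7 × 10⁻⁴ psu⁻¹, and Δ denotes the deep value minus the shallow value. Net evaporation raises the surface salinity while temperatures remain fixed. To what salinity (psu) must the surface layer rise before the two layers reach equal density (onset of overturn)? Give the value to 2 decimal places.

Neutral buoyancy requires −α(T_deep − T_surf) + β(S_deep − S_surf′) = 0.
S_surf′ = S_deep − (α/β)·ΔT = 34.31 − (2 × 10⁻⁴/7.7 × 10⁻⁴)·(-7.8) = 36.3360 psu.
Increase required: 36.3360 − 35.60 = 0.7360 psu.

36.34 psu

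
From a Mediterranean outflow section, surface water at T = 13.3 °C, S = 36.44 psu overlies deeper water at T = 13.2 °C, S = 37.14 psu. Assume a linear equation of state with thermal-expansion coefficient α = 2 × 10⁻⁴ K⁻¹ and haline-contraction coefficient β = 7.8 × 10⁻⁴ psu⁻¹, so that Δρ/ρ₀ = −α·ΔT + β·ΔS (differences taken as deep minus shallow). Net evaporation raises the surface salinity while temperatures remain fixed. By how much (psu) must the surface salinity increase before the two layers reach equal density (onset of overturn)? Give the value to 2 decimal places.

0.73 psu

Neutral buoyancy requires −α(T_deep − T_surf) + β(S_deep − S_surf′) = 0.
S_surf′ = S_deep − (α/β)·ΔT = 37.14 − (2 × 10⁻⁴/7.8 × 10⁻⁴)·(-0.1) = 37.1656 psu.
Increase required: 37.1656 − 36.44 = 0.7256 psu.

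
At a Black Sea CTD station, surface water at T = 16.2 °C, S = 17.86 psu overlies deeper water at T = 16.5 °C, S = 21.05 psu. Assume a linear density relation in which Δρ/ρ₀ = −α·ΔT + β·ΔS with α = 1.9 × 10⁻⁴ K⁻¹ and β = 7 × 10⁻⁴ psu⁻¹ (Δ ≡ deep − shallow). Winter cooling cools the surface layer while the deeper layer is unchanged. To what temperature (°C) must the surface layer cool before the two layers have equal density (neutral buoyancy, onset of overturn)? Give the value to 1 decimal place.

4.7 °C

Neutral buoyancy requires Δρ = 0, i.e. −α(T_deep − T_surf′) + β(S_deep − S_surf) = 0.
T_surf′ = T_deep − (β/α)·ΔS = 16.5 − (7 × 10⁻⁴/1.9 × 10⁻⁴)·(+3.19) = 4.747 °C.
Cooling required: 16.2 − (4.747) = 11.453 °C.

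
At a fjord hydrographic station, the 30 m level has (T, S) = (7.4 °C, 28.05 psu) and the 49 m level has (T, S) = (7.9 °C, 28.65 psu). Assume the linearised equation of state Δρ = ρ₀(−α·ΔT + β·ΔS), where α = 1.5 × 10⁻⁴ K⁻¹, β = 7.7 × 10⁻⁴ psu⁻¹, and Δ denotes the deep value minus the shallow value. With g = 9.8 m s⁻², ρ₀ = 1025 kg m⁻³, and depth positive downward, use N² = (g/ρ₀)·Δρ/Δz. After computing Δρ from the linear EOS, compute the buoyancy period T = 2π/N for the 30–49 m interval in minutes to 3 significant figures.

7.41 min

ΔT = +0.5 K, ΔS = +0.60 psu (deep − shallow).
Δρ/ρ₀ = −αΔT + βΔS = -7.50 × 10⁻⁵ + 4.62 × 10⁻⁴ = 3.87 × 10⁻⁴, so Δρ ≈ 0.3967 kg m⁻³.
N² = (g/ρ₀)·Δρ/Δz = g·(Δρ/ρ₀)/Δz = 9.8 × 3.87 × 10⁻⁴ / 19 = 1.9961 × 10⁻⁴ s⁻².
N = √(1.9961 × 10⁻⁴) = 0.014128 rad s⁻¹ → T = 2π/N = 444.73 s = 7.4122 min ≈ 7.41 min.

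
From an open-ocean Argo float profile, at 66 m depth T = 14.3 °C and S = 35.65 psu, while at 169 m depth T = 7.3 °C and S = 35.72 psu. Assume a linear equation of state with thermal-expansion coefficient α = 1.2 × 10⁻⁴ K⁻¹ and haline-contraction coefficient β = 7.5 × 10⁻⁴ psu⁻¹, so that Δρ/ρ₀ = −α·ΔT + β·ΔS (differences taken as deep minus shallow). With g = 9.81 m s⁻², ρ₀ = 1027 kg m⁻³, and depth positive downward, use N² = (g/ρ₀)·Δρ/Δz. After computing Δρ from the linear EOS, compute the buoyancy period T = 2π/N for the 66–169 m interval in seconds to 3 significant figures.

681 s

ΔT = -7.0 K, ΔS = +0.07 psu (deep − shallow).
Δρ/ρ₀ = −αΔT + βΔS = 8.40 × 10⁻⁴ + 5.25 × 10⁻⁵ = 8.925 × 10⁻⁴, so Δρ ≈ 0.9166 kg m⁻³.
N² = (g/ρ₀)·Δρ/Δz = g·(Δρ/ρ₀)/Δz = 9.81 × 8.925 × 10⁻⁴ / 103 = 8.5004 × 10⁻⁵ s⁻².
N = √(8.5004 × 10⁻⁵) = 9.2198 × 10⁻³ rad s⁻¹ → T = 2π/N = 681.49 s ≈ 681 s.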